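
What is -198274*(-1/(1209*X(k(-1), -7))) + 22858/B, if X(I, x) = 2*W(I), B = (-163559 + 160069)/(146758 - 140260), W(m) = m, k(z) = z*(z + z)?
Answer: -179401328291/4219410 ≈ -42518.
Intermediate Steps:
k(z) = 2*z**2 (k(z) = z*(2*z) = 2*z**2)
B = -1745/3249 (B = -3490/6498 = -3490*1/6498 = -1745/3249 ≈ -0.53709)
X(I, x) = 2*I
-198274*(-1/(1209*X(k(-1), -7))) + 22858/B = -198274/((2*(2*(-1)**2))*(-1209)) + 22858/(-1745/3249) = -198274/((2*(2*1))*(-1209)) + 22858*(-3249/1745) = -198274/((2*2)*(-1209)) - 74265642/1745 = -198274/(4*(-1209)) - 74265642/1745 = -198274/(-4836) - 74265642/1745 = -198274*(-1/4836) - 74265642/1745 = 99137/2418 - 74265642/1745 = -179401328291/4219410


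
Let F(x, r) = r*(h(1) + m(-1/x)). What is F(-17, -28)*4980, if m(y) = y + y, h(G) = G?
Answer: -2649360/17 ≈ -1.5584e+5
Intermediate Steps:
m(y) = 2*y
F(x, r) = r*(1 - 2/x) (F(x, r) = r*(1 + 2*(-1/x)) = r*(1 - 2/x))
F(-17, -28)*4980 = -28*(-2 - 17)/(-17)*4980 = -28*(-1/17)*(-19)*4980 = -532/17*4980 = -2649360/17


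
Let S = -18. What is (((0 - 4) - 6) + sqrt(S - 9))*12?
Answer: -120 + 36*I*sqrt(3) ≈ -120.0 + 62.354*I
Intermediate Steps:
(((0 - 4) - 6) + sqrt(S - 9))*12 = (((0 - 4) - 6) + sqrt(-18 - 9))*12 = ((-4 - 6) + sqrt(-27))*12 = (-10 + 3*I*sqrt(3))*12 = -120 + 36*I*sqrt(3)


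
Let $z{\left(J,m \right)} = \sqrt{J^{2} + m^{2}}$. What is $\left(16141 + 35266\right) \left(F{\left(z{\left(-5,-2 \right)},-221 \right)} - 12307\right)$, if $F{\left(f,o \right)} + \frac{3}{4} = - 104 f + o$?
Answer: $- \frac{2576261805}{4} - 5346328 \sqrt{29} \approx -6.7286 \cdot 10^{8}$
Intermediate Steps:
$F{\left(f,o \right)} = - \frac{3}{4} + o - 104 f$ ($F{\left(f,o \right)} = - \frac{3}{4} - \left(- o + 104 f\right) = - \frac{3}{4} + o - 104 f$)
$\left(16141 + 35266\right) \left(F{\left(z{\left(-5,-2 \right)},-221 \right)} - 12307\right) = \left(16141 + 35266\right) \left(\left(- \frac{3}{4} - 221 - 104 \sqrt{\left(-5\right)^{2} + \left(-2\right)^{2}}\right) - 12307\right) = 51407 \left(\left(- \frac{3}{4} - 221 - 104 \sqrt{25 + 4}\right) - 12307\right) = 51407 \left(\left(- \frac{3}{4} - 221 - 104 \sqrt{29}\right) - 12307\right) = 51407 \left(\left(- \frac{887}{4} - 104 \sqrt{29}\right) - 12307\right) = 51407 \left(- \frac{50115}{4} - 104 \sqrt{29}\right) = - \frac{2576261805}{4} - 5346328 \sqrt{29}$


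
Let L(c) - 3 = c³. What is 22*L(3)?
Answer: 660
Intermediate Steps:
L(c) = 3 + c³
22*L(3) = 22*(3 + 3³) = 22*(3 + 27) = 22*30 = 660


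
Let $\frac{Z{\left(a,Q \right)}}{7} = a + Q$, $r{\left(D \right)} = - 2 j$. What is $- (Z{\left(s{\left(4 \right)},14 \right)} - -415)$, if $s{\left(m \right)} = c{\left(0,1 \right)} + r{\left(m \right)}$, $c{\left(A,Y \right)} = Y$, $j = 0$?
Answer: $-520$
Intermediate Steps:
$r{\left(D \right)} = 0$ ($r{\left(D \right)} = \left(-2\right) 0 = 0$)
$s{\left(m \right)} = 1$ ($s{\left(m \right)} = 1 + 0 = 1$)
$Z{\left(a,Q \right)} = 7 Q + 7 a$ ($Z{\left(a,Q \right)} = 7 \left(a + Q\right) = 7 \left(Q + a\right) = 7 Q + 7 a$)
$- (Z{\left(s{\left(4 \right)},14 \right)} - -415) = - (\left(7 \cdot 14 + 7 \cdot 1\right) - -415) = - (\left(98 + 7\right) + 415) = - (105 + 415) = \left(-1\right) 520 = -520$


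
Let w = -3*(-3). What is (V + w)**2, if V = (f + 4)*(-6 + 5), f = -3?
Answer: 64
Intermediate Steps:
V = -1 (V = (-3 + 4)*(-6 + 5) = 1*(-1) = -1)
w = 9
(V + w)**2 = (-1 + 9)**2 = 8**2 = 64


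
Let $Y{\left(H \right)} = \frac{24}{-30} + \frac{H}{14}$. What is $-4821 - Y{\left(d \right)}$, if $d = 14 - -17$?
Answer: $- \frac{337569}{70} \approx -4822.4$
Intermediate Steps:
$d = 31$ ($d = 14 + 17 = 31$)
$Y{\left(H \right)} = - \frac{4}{5} + \frac{H}{14}$ ($Y{\left(H \right)} = 24 \left(- \frac{1}{30}\right) + H \frac{1}{14} = - \frac{4}{5} + \frac{H}{14}$)
$-4821 - Y{\left(d \right)} = -4821 - \left(- \frac{4}{5} + \frac{1}{14} \cdot 31\right) = -4821 - \left(- \frac{4}{5} + \frac{31}{14}\right) = -4821 - \frac{99}{70} = - \frac{337569}{70}$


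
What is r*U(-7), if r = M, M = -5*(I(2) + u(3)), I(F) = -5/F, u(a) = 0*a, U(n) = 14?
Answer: 175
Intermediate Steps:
u(a) = 0
M = 25/2 (M = -5*(-5/2 + 0) = -5*(-5/2) = 25/2 ≈ 12.500)
r = 25/2 ≈ 12.500
r*U(-7) = (25/2)*14 = 175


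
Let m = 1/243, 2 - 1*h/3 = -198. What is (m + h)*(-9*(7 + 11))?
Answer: -291602/3 ≈ -97201.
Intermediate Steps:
h = 600 (h = 6 - 3*(-198) = 6 + 594 = 600)
m = 1/243 ≈ 0.0041152
(m + h)*(-9*(7 + 11)) = (1/243 + 600)*(-9*(7 + 11)) = 145801*(-9*18)/243 = (145801/243)*(-162) = -291602/3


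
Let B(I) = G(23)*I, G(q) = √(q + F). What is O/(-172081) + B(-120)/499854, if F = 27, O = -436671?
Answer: 436671/172081 - 100*√2/83309 ≈ 2.5359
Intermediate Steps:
G(q) = √(27 + q) (G(q) = √(q + 27) = √(27 + q))
B(I) = 5*I*√2 (B(I) = √(27 + 23)*I = √50*I = (5*√2)*I = 5*I*√2)
O/(-172081) + B(-120)/499854 = -436671/(-172081) + (5*(-120)*√2)/499854 = -436671*(-1/172081) - 600*√2*(1/499854) = 436671/172081 - 100*√2/83309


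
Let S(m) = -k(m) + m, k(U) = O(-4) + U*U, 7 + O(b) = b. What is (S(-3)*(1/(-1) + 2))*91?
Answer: -91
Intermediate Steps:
O(b) = -7 + b
k(U) = -11 + U**2 (k(U) = (-7 - 4) + U*U = -11 + U**2)
S(m) = 11 + m - m**2 (S(m) = -(-11 + m**2) + m = (11 - m**2) + m = 11 + m - m**2)
(S(-3)*(1/(-1) + 2))*91 = ((11 - 3 - 1*(-3)**2)*(1/(-1) + 2))*91 = ((11 - 3 - 1*9)*(-1 + 2))*91 = ((11 - 3 - 9)*1)*91 = -1*1*91 = -1*91 = -91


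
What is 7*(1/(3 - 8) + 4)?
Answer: 133/5 ≈ 26.600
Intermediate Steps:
7*(1/(3 - 8) + 4) = 7*(1/(-5) + 4) = 7*(-⅕ + 4) = 7*(19/5) = 133/5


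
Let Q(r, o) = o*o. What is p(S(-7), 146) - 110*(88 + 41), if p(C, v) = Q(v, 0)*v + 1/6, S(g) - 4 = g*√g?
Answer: -85139/6 ≈ -14190.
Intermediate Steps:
Q(r, o) = o²
S(g) = 4 + g^(3/2) (S(g) = 4 + g*√g = 4 + g^(3/2))
p(C, v) = ⅙ (p(C, v) = 0²*v + 1/6 = 0*v + ⅙ = 0 + ⅙ = ⅙)
p(S(-7), 146) - 110*(88 + 41) = ⅙ - 110*(88 + 41) = ⅙ - 110*129 = ⅙ - 1*14190 = ⅙ - 14190 = -85139/6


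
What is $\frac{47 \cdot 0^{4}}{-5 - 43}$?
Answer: $0$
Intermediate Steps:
$\frac{47 \cdot 0^{4}}{-5 - 43} = \frac{47 \cdot 0}{-48} = 0 \left(- \frac{1}{48}\right) = 0$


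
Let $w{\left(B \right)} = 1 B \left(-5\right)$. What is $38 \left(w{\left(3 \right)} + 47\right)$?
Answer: $1216$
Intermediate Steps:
$w{\left(B \right)} = - 5 B$ ($w{\left(B \right)} = B \left(-5\right) = - 5 B$)
$38 \left(w{\left(3 \right)} + 47\right) = 38 \left(\left(-5\right) 3 + 47\right) = 38 \left(-15 + 47\right) = 38 \cdot 32 = 1216$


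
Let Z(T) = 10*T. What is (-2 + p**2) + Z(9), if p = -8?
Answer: 152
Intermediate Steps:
(-2 + p**2) + Z(9) = (-2 + (-8)**2) + 10*9 = (-2 + 64) + 90 = 62 + 90 = 152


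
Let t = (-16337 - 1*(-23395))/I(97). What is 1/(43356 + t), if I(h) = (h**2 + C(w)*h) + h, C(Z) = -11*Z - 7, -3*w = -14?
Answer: 11543/500479482 ≈ 2.3064e-5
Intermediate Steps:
w = 14/3 (w = -1/3*(-14) = 14/3 ≈ 4.6667)
C(Z) = -7 - 11*Z
I(h) = h**2 - 172*h/3 (I(h) = (h**2 + (-7 - 11*14/3)*h) + h = (h**2 + (-7 - 154/3)*h) + h = (h**2 - 175*h/3) + h = h**2 - 172*h/3)
t = 21174/11543 (t = (-16337 - 1*(-23395))/(((1/3)*97*(-172 + 3*97))) = (-16337 + 23395)/(((1/3)*97*(-172 + 291))) = 7058/(((1/3)*97*119)) = 7058/(11543/3) = 7058*(3/11543) = 21174/11543 ≈ 1.8344)
1/(43356 + t) = 1/(43356 + 21174/11543) = 1/(500479482/11543) = 11543/500479482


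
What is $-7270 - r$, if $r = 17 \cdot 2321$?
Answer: $-46727$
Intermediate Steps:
$r = 39457$
$-7270 - r = -7270 - 39457 = -46727$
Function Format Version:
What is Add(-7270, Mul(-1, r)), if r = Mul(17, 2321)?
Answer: -46727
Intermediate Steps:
r = 39457
Add(-7270, Mul(-1, r)) = Add(-7270, Mul(-1, 39457)) = Add(-7270, -39457) = -46727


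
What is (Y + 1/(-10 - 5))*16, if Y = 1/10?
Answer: 8/15 ≈ 0.53333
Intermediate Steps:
Y = ⅒ ≈ 0.10000
(Y + 1/(-10 - 5))*16 = (⅒ + 1/(-10 - 5))*16 = (⅒ + 1/(-15))*16 = (⅒ - 1/15)*16 = (1/30)*16 = 8/15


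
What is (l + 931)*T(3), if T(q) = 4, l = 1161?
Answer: 8368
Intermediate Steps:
(l + 931)*T(3) = (1161 + 931)*4 = 2092*4 = 8368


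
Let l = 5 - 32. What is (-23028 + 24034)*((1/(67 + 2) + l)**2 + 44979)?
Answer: 218917735378/4761 ≈ 4.5981e+7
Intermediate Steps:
l = -27
(-23028 + 24034)*((1/(67 + 2) + l)**2 + 44979) = (-23028 + 24034)*((1/(67 + 2) - 27)**2 + 44979) = 1006*((1/69 - 27)**2 + 44979) = 1006*((-1862/69)**2 + 44979) = 1006*(3467044/4761 + 44979) = 1006*(217612063/4761) = 218917735378/4761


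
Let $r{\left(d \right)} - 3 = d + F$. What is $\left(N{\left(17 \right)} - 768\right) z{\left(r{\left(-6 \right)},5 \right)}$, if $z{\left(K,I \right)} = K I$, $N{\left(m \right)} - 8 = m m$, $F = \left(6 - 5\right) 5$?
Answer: $-4710$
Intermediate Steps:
$F = 5$ ($F = 1 \cdot 5 = 5$)
$r{\left(d \right)} = 8 + d$ ($r{\left(d \right)} = 3 + \left(d + 5\right) = 3 + \left(5 + d\right) = 8 + d$)
$N{\left(m \right)} = 8 + m^{2}$ ($N{\left(m \right)} = 8 + m m = 8 + m^{2}$)
$z{\left(K,I \right)} = I K$
$\left(N{\left(17 \right)} - 768\right) z{\left(r{\left(-6 \right)},5 \right)} = \left(\left(8 + 17^{2}\right) - 768\right) 5 \left(8 - 6\right) = \left(\left(8 + 289\right) - 768\right) 5 \cdot 2 = \left(297 - 768\right) 10 = \left(-471\right) 10 = -4710$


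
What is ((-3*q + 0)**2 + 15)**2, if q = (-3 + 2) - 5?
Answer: 114921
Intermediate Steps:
q = -6 (q = -1 - 5 = -6)
((-3*q + 0)**2 + 15)**2 = ((-3*(-6) + 0)**2 + 15)**2 = ((18 + 0)**2 + 15)**2 = (18**2 + 15)**2 = (324 + 15)**2 = 339**2 = 114921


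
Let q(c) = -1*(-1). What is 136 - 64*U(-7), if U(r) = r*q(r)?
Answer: 584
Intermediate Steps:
q(c) = 1
U(r) = r (U(r) = r*1 = r)
136 - 64*U(-7) = 136 - 64*(-7) = 136 + 448 = 584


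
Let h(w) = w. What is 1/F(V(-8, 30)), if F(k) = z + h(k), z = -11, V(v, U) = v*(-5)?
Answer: 1/29 ≈ 0.034483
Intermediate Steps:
V(v, U) = -5*v
F(k) = -11 + k
1/F(V(-8, 30)) = 1/(-11 - 5*(-8)) = 1/(-11 + 40) = 1/29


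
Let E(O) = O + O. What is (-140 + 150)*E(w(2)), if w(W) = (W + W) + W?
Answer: 120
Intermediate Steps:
w(W) = 3*W (w(W) = 2*W + W = 3*W)
E(O) = 2*O
(-140 + 150)*E(w(2)) = (-140 + 150)*(2*(3*2)) = 10*(2*6) = 10*12 = 120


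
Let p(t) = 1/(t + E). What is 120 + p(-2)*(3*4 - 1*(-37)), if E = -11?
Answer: 1511/13 ≈ 116.23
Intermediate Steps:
p(t) = 1/(-11 + t) (p(t) = 1/(t - 11) = 1/(-11 + t))
120 + p(-2)*(3*4 - 1*(-37)) = 120 + (3*4 - 1*(-37))/(-11 - 2) = 120 + (12 + 37)/(-13) = 120 - 1/13*49 = 120 - 49/13 = 1511/13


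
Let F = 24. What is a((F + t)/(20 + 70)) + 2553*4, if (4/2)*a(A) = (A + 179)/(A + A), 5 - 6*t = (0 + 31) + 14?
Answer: 1086239/104 ≈ 10445.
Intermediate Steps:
t = -20/3 (t = ⅚ - ((0 + 31) + 14)/6 = ⅚ - (31 + 14)/6 = ⅚ - ⅙*45 = ⅚ - 15/2 = -20/3 ≈ -6.6667)
a(A) = (179 + A)/(4*A) (a(A) = ((A + 179)/(A + A))/2 = ((179 + A)/((2*A)))/2 = ((179 + A)*(1/(2*A)))/2 = ((179 + A)/(2*A))/2 = (179 + A)/(4*A))
a((F + t)/(20 + 70)) + 2553*4 = (179 + (24 - 20/3)/(20 + 70))/(4*(((24 - 20/3)/(20 + 70)))) + 2553*4 = (179 + (52/3)/90)/(4*(((52/3)/90))) + 10212 = (179 + (52/3)*(1/90))/(4*(((52/3)*(1/90)))) + 10212 = (179 + 26/135)/(4*(26/135)) + 10212 = (¼)*(135/26)*(24191/135) + 10212 = 24191/104 + 10212 = 1086239/104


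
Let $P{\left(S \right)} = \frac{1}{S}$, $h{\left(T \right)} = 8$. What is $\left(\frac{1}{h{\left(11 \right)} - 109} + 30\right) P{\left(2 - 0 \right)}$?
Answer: $\frac{3029}{202} \approx 14.995$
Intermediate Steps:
$\left(\frac{1}{h{\left(11 \right)} - 109} + 30\right) P{\left(2 - 0 \right)} = \frac{\frac{1}{8 - 109} + 30}{2 - 0} = \frac{\frac{1}{-101} + 30}{2 + 0} = \frac{- \frac{1}{101} + 30}{2} = \frac{3029}{101} \cdot \frac{1}{2} = \frac{3029}{202}$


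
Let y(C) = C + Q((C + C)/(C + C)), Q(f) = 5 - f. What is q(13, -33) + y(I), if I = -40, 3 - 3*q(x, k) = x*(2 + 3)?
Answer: -170/3 ≈ -56.667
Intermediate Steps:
q(x, k) = 1 - 5*x/3 (q(x, k) = 1 - x*(2 + 3)/3 = 1 - x*5/3 = 1 - 5*x/3)
y(C) = 4 + C (y(C) = C + (5 - (C + C)/(C + C)) = C + (5 - 2*C/(2*C)) = C + (5 - 2*C*1/(2*C)) = C + (5 - 1*1) = C + (5 - 1) = C + 4 = 4 + C)
q(13, -33) + y(I) = (1 - 5/3*13) + (4 - 40) = (1 - 65/3) - 36 = -62/3 - 36 = -170/3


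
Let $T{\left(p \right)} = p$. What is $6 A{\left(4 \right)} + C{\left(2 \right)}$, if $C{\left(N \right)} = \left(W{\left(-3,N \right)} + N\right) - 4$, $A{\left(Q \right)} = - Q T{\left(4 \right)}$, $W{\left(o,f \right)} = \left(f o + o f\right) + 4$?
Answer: $-106$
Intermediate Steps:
$W{\left(o,f \right)} = 4 + 2 f o$ ($W{\left(o,f \right)} = \left(f o + f o\right) + 4 = 2 f o + 4 = 4 + 2 f o$)
$A{\left(Q \right)} = - 4 Q$ ($A{\left(Q \right)} = - Q 4 = - 4 Q$)
$C{\left(N \right)} = - 5 N$ ($C{\left(N \right)} = \left(\left(4 + 2 N \left(-3\right)\right) + N\right) - 4 = \left(\left(4 - 6 N\right) + N\right) - 4 = \left(4 - 5 N\right) - 4 = - 5 N$)
$6 A{\left(4 \right)} + C{\left(2 \right)} = 6 \left(\left(-4\right) 4\right) - 10 = 6 \left(-16\right) - 10 = -96 - 10 = -106$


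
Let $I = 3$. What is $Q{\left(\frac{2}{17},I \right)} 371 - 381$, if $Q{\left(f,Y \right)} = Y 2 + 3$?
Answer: $2958$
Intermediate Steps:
$Q{\left(f,Y \right)} = 3 + 2 Y$ ($Q{\left(f,Y \right)} = 2 Y + 3 = 3 + 2 Y$)
$Q{\left(\frac{2}{17},I \right)} 371 - 381 = \left(3 + 2 \cdot 3\right) 371 - 381 = \left(3 + 6\right) 371 - 381 = 9 \cdot 371 - 381 = 3339 - 381 = 2958$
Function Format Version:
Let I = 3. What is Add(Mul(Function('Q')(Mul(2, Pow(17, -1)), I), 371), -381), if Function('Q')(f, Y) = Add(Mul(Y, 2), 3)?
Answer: 2958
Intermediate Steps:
Function('Q')(f, Y) = Add(3, Mul(2, Y)) (Function('Q')(f, Y) = Add(Mul(2, Y), 3) = Add(3, Mul(2, Y)))
Add(Mul(Function('Q')(Mul(2, Pow(17, -1)), I), 371), -381) = Add(Mul(Add(3, Mul(2, 3)), 371), -381) = Add(Mul(Add(3, 6), 371), -381) = Add(Mul(9, 371), -381) = Add(3339, -381) = 2958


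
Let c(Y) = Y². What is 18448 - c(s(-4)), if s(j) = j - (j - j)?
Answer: 18432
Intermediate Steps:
s(j) = j (s(j) = j - 1*0 = j + 0 = j)
18448 - c(s(-4)) = 18448 - 1*(-4)² = 18448 - 1*16 = 18448 - 16 = 18432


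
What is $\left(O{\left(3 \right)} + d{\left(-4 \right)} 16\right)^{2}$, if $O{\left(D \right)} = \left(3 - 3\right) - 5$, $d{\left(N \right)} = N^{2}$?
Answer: $63001$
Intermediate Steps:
$O{\left(D \right)} = -5$ ($O{\left(D \right)} = 0 - 5 = -5$)
$\left(O{\left(3 \right)} + d{\left(-4 \right)} 16\right)^{2} = \left(-5 + \left(-4\right)^{2} \cdot 16\right)^{2} = \left(-5 + 16 \cdot 16\right)^{2} = \left(-5 + 256\right)^{2} = 251^{2} = 63001$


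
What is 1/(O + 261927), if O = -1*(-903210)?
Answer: 1/1165137 ≈ 8.5827e-7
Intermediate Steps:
O = 903210
1/(O + 261927) = 1/(903210 + 261927) = 1/1165137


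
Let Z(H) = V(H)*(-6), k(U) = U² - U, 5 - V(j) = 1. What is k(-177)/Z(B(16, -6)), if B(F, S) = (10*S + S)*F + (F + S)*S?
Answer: -5251/4 ≈ -1312.8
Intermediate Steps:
V(j) = 4 (V(j) = 5 - 1*1 = 5 - 1 = 4)
B(F, S) = S*(F + S) + 11*F*S (B(F, S) = (11*S)*F + S*(F + S) = 11*F*S + S*(F + S) = S*(F + S) + 11*F*S)
Z(H) = -24 (Z(H) = 4*(-6) = -24)
k(-177)/Z(B(16, -6)) = -177*(-1 - 177)/(-24) = -177*(-178)*(-1/24) = 31506*(-1/24) = -5251/4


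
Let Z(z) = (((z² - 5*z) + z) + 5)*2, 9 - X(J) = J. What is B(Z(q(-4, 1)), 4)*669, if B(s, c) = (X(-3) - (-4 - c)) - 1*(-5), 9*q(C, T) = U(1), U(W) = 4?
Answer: 16725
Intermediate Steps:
X(J) = 9 - J
q(C, T) = 4/9 (q(C, T) = (⅑)*4 = 4/9)
Z(z) = 10 - 8*z + 2*z² (Z(z) = ((z² - 4*z) + 5)*2 = (5 + z² - 4*z)*2 = 10 - 8*z + 2*z²)
B(s, c) = 21 + c (B(s, c) = ((9 - 1*(-3)) - (-4 - c)) - 1*(-5) = ((9 + 3) + (4 + c)) + 5 = (12 + (4 + c)) + 5 = (16 + c) + 5 = 21 + c)
B(Z(q(-4, 1)), 4)*669 = (21 + 4)*669 = 25*669 = 16725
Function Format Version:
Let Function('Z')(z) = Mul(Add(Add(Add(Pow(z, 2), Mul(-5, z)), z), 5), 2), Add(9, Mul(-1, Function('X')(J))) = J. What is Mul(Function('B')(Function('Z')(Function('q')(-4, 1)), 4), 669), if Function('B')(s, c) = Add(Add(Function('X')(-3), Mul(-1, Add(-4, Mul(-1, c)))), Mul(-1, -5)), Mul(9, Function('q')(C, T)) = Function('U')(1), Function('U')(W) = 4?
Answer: 16725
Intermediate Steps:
Function('X')(J) = Add(9, Mul(-1, J))
Function('q')(C, T) = Rational(4, 9) (Function('q')(C, T) = Mul(Rational(1, 9), 4) = Rational(4, 9))
Function('Z')(z) = Add(10, Mul(-8, z), Mul(2, Pow(z, 2))) (Function('Z')(z) = Mul(Add(Add(Pow(z, 2), Mul(-4, z)), 5), 2) = Mul(Add(5, Pow(z, 2), Mul(-4, z)), 2) = Add(10, Mul(-8, z), Mul(2, Pow(z, 2))))
Function('B')(s, c) = Add(21, c) (Function('B')(s, c) = Add(Add(Add(9, Mul(-1, -3)), Mul(-1, Add(-4, Mul(-1, c)))), Mul(-1, -5)) = Add(Add(Add(9, 3), Add(4, c)), 5) = Add(Add(12, Add(4, c)), 5) = Add(Add(16, c), 5) = Add(21, c))
Mul(Function('B')(Function('Z')(Function('q')(-4, 1)), 4), 669) = Mul(Add(21, 4), 669) = Mul(25, 669) = 16725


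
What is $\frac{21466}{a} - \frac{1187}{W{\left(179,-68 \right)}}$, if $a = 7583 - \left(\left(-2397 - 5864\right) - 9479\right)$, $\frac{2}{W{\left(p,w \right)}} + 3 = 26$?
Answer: $- \frac{691300291}{50646} \approx -13650.0$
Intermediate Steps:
$W{\left(p,w \right)} = \frac{2}{23}$ ($W{\left(p,w \right)} = \frac{2}{-3 + 26} = \frac{2}{23}$)
$a = 25323$ ($a = 7583 - \left(\left(-2397 - 5864\right) - 9479\right) = 7583 - \left(-8261 - 9479\right) = 7583 - -17740 = 7583 + 17740 = 25323$)
$\frac{21466}{a} - \frac{1187}{W{\left(179,-68 \right)}} = \frac{21466}{25323} - \frac{1187}{\frac{2}{23}} = 21466 \cdot \frac{1}{25323} - \frac{27301}{2} = \frac{21466}{25323} - \frac{27301}{2} = - \frac{691300291}{50646}$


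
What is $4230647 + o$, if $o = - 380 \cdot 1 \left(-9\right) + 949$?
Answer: $4235016$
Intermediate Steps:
$o = 4369$ ($o = \left(-380\right) \left(-9\right) + 949 = 3420 + 949 = 4369$)
$4230647 + o = 4230647 + 4369 = 4235016$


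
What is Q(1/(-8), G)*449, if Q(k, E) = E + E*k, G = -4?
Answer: -3143/2 ≈ -1571.5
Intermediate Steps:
Q(1/(-8), G)*449 = -4*(1 + 1/(-8))*449 = -4*(1 - 1/8)*449 = -4*7/8*449 = -7/2*449 = -3143/2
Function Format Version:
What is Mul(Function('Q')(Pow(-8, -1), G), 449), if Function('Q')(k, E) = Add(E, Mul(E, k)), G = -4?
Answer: Rational(-3143, 2) ≈ -1571.5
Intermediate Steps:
Mul(Function('Q')(Pow(-8, -1), G), 449) = Mul(Mul(-4, Add(1, Pow(-8, -1))), 449) = Mul(Mul(-4, Add(1, Rational(-1, 8))), 449) = Mul(Mul(-4, Rational(7, 8)), 449) = Mul(Rational(-7, 2), 449) = Rational(-3143, 2)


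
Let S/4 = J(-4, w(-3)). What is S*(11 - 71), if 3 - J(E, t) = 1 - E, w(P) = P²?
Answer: 480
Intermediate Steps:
J(E, t) = 2 + E (J(E, t) = 3 - (1 - E) = 3 + (-1 + E) = 2 + E)
S = -8 (S = 4*(2 - 4) = 4*(-2) = -8)
S*(11 - 71) = -8*(11 - 71) = -8*(-60) = 480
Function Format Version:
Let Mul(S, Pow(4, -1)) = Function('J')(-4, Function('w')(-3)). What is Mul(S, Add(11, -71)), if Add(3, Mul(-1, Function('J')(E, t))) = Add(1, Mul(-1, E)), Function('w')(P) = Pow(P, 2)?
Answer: 480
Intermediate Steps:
Function('J')(E, t) = Add(2, E) (Function('J')(E, t) = Add(3, Mul(-1, Add(1, Mul(-1, E)))) = Add(3, Add(-1, E)) = Add(2, E))
S = -8 (S = Mul(4, Add(2, -4)) = Mul(4, -2) = -8)
Mul(S, Add(11, -71)) = Mul(-8, Add(11, -71)) = Mul(-8, -60) = 480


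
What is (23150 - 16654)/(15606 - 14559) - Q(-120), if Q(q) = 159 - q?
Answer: -285617/1047 ≈ -272.80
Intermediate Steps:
(23150 - 16654)/(15606 - 14559) - Q(-120) = (23150 - 16654)/(15606 - 14559) - (159 - 1*(-120)) = 6496/1047 - (159 + 120) = 6496*(1/1047) - 1*279 = 6496/1047 - 279 = -285617/1047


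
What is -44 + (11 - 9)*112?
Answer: 180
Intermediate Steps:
-44 + (11 - 9)*112 = -44 + 2*112 = -44 + 224 = 180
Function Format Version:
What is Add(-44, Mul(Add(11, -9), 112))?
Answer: 180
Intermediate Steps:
Add(-44, Mul(Add(11, -9), 112)) = Add(-44, Mul(2, 112)) = Add(-44, 224) = 180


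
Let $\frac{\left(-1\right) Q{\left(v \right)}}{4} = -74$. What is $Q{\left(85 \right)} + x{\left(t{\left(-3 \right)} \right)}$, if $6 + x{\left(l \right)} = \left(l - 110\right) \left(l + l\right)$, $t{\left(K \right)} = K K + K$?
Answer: $-958$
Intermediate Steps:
$Q{\left(v \right)} = 296$ ($Q{\left(v \right)} = \left(-4\right) \left(-74\right) = 296$)
$t{\left(K \right)} = K + K^{2}$ ($t{\left(K \right)} = K^{2} + K = K + K^{2}$)
$x{\left(l \right)} = -6 + 2 l \left(-110 + l\right)$ ($x{\left(l \right)} = -6 + \left(l - 110\right) \left(l + l\right) = -6 + \left(-110 + l\right) 2 l = -6 + 2 l \left(-110 + l\right)$)
$Q{\left(85 \right)} + x{\left(t{\left(-3 \right)} \right)} = 296 - \left(6 - 2 \cdot 9 \left(1 - 3\right)^{2} + 220 \left(-3\right) \left(1 - 3\right)\right) = 296 - \left(6 - 72 + 220 \left(-3\right) \left(-2\right)\right) = 296 - \left(1326 - 72\right) = 296 - 1254 = -958$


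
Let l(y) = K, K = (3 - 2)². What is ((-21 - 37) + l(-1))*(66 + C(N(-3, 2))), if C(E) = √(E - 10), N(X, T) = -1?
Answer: -3762 - 57*I*√11 ≈ -3762.0 - 189.05*I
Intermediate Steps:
K = 1 (K = 1² = 1)
l(y) = 1
C(E) = √(-10 + E)
((-21 - 37) + l(-1))*(66 + C(N(-3, 2))) = ((-21 - 37) + 1)*(66 + √(-10 - 1)) = (-58 + 1)*(66 + √(-11)) = -57*(66 + I*√11) = -3762 - 57*I*√11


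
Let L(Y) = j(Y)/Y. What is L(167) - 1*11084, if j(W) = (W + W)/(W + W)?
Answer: -1851027/167 ≈ -11084.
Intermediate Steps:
j(W) = 1 (j(W) = (2*W)/((2*W)) = (2*W)*(1/(2*W)) = 1)
L(Y) = 1/Y
L(167) - 1*11084 = 1/167 - 1*11084 = 1/167 - 11084 = -1851027/167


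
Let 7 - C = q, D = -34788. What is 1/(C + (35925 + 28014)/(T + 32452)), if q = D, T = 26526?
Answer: 58978/2052203449 ≈ 2.8739e-5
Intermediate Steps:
q = -34788
C = 34795 (C = 7 - 1*(-34788) = 7 + 34788 = 34795)
1/(C + (35925 + 28014)/(T + 32452)) = 1/(34795 + (35925 + 28014)/(26526 + 32452)) = 1/(34795 + 63939/58978) = 1/(2052203449/58978) = 58978/2052203449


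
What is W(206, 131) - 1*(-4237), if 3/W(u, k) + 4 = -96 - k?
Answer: 326248/77 ≈ 4237.0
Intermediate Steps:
W(u, k) = 3/(-100 - k) (W(u, k) = 3/(-4 + (-96 - k)) = 3/(-100 - k))
W(206, 131) - 1*(-4237) = -3/(100 + 131) - 1*(-4237) = -3/231 + 4237 = -3*1/231 + 4237 = -1/77 + 4237 = 326248/77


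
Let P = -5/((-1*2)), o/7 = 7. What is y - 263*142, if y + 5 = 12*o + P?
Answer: -73521/2 ≈ -36761.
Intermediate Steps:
o = 49 (o = 7*7 = 49)
P = 5/2 (P = -5/(-2) = -5*(-½) = 5/2 ≈ 2.5000)
y = 1171/2 (y = -5 + (12*49 + 5/2) = -5 + (588 + 5/2) = -5 + 1181/2 = 1171/2 ≈ 585.50)
y - 263*142 = 1171/2 - 263*142 = 1171/2 - 37346 = -73521/2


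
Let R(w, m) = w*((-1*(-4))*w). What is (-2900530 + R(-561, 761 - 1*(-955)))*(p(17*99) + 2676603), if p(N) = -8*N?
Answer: -4371931486794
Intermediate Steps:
R(w, m) = 4*w**2 (R(w, m) = w*(4*w) = 4*w**2)
(-2900530 + R(-561, 761 - 1*(-955)))*(p(17*99) + 2676603) = (-2900530 + 4*(-561)**2)*(-136*99 + 2676603) = (-2900530 + 4*314721)*(-8*1683 + 2676603) = (-2900530 + 1258884)*(-13464 + 2676603) = -1641646*2663139 = -4371931486794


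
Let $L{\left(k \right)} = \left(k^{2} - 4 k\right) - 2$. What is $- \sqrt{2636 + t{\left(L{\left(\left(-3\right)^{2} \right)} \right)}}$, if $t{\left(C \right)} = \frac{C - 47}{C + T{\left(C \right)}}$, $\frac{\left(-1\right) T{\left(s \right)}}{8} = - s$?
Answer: $- \frac{4 \sqrt{2741594}}{129} \approx -51.342$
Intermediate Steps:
$T{\left(s \right)} = 8 s$ ($T{\left(s \right)} = - 8 \left(- s\right) = 8 s$)
$L{\left(k \right)} = -2 + k^{2} - 4 k$
$t{\left(C \right)} = \frac{-47 + C}{9 C}$ ($t{\left(C \right)} = \frac{C - 47}{C + 8 C} = \frac{-47 + C}{9 C}$)
$- \sqrt{2636 + t{\left(L{\left(\left(-3\right)^{2} \right)} \right)}} = - \sqrt{2636 + \frac{-47 - \left(2 - 81 + 36\right)}{9 \left(-2 + \left(\left(-3\right)^{2}\right)^{2} - 4 \left(-3\right)^{2}\right)}} = - \sqrt{2636 + \frac{-47 - \left(38 - 81\right)}{9 \left(-2 + 9^{2} - 36\right)}} = - \sqrt{2636 + \frac{-47 - -43}{9 \left(-2 + 81 - 36\right)}} = - \sqrt{2636 + \frac{-47 + 43}{9 \cdot 43}} = - \sqrt{2636 + \frac{1}{9} \cdot \frac{1}{43} \left(-4\right)} = - \sqrt{2636 - \frac{4}{387}} = - \sqrt{\frac{1020128}{387}} = - \frac{4 \sqrt{2741594}}{129}$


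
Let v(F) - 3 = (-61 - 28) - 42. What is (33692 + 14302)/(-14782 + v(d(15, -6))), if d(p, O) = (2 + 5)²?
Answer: -7999/2485 ≈ -3.2189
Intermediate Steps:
d(p, O) = 49 (d(p, O) = 7² = 49)
v(F) = -128 (v(F) = 3 + ((-61 - 28) - 42) = 3 + (-89 - 42) = 3 - 131 = -128)
(33692 + 14302)/(-14782 + v(d(15, -6))) = (33692 + 14302)/(-14782 - 128) = 47994/(-14910) = 47994*(-1/14910) = -7999/2485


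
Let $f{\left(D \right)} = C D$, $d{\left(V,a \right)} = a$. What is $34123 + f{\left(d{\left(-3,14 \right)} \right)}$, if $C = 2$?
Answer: $34151$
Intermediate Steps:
$f{\left(D \right)} = 2 D$
$34123 + f{\left(d{\left(-3,14 \right)} \right)} = 34123 + 2 \cdot 14 = 34123 + 28 = 34151$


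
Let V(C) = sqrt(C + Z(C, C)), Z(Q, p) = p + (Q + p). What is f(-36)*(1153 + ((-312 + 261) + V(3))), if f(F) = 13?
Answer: 14326 + 26*sqrt(3) ≈ 14371.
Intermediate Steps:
Z(Q, p) = Q + 2*p
V(C) = 2*sqrt(C) (V(C) = sqrt(C + (C + 2*C)) = sqrt(C + 3*C) = sqrt(4*C) = 2*sqrt(C))
f(-36)*(1153 + ((-312 + 261) + V(3))) = 13*(1153 + ((-312 + 261) + 2*sqrt(3))) = 13*(1153 + (-51 + 2*sqrt(3))) = 13*(1102 + 2*sqrt(3)) = 14326 + 26*sqrt(3)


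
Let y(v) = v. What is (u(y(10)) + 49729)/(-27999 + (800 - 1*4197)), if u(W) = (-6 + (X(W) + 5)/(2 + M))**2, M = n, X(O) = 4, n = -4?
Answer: -199357/125584 ≈ -1.5874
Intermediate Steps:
M = -4
u(W) = 441/4 (u(W) = (-6 + (4 + 5)/(2 - 4))**2 = (-6 + 9/(-2))**2 = (-6 + 9*(-1/2))**2 = (-6 - 9/2)**2 = (-21/2)**2 = 441/4)
(u(y(10)) + 49729)/(-27999 + (800 - 1*4197)) = (441/4 + 49729)/(-27999 + (800 - 1*4197)) = 199357/(4*(-27999 + (800 - 4197))) = 199357/(4*(-27999 - 3397)) = (199357/4)/(-31396) = (199357/4)*(-1/31396) = -199357/125584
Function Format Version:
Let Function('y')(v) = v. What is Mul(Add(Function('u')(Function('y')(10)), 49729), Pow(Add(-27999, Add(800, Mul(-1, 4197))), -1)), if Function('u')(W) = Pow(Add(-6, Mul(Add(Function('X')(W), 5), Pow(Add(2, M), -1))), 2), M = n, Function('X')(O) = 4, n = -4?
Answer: Rational(-199357, 125584) ≈ -1.5874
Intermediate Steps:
M = -4
Function('u')(W) = Rational(441, 4) (Function('u')(W) = Pow(Add(-6, Mul(Add(4, 5), Pow(Add(2, -4), -1))), 2) = Pow(Add(-6, Mul(9, Pow(-2, -1))), 2) = Pow(Add(-6, Mul(9, Rational(-1, 2))), 2) = Pow(Add(-6, Rational(-9, 2)), 2) = Pow(Rational(-21, 2), 2) = Rational(441, 4))
Mul(Add(Function('u')(Function('y')(10)), 49729), Pow(Add(-27999, Add(800, Mul(-1, 4197))), -1)) = Mul(Add(Rational(441, 4), 49729), Pow(Add(-27999, Add(800, Mul(-1, 4197))), -1)) = Mul(Rational(199357, 4), Pow(Add(-27999, Add(800, -4197)), -1)) = Mul(Rational(199357, 4), Pow(Add(-27999, -3397), -1)) = Mul(Rational(199357, 4), Pow(-31396, -1)) = Mul(Rational(199357, 4), Rational(-1, 31396)) = Rational(-199357, 125584)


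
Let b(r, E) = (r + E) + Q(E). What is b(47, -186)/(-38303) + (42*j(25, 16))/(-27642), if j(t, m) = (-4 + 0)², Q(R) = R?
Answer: -2792661/176461921 ≈ -0.015826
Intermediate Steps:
j(t, m) = 16 (j(t, m) = (-4)² = 16)
b(r, E) = r + 2*E (b(r, E) = (r + E) + E = (E + r) + E = r + 2*E)
b(47, -186)/(-38303) + (42*j(25, 16))/(-27642) = (47 + 2*(-186))/(-38303) + (42*16)/(-27642) = (47 - 372)*(-1/38303) + 672*(-1/27642) = -325*(-1/38303) - 112/4607 = 325/38303 - 112/4607 = -2792661/176461921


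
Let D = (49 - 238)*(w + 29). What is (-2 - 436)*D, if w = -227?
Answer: -16390836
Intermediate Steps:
D = 37422 (D = (49 - 238)*(-227 + 29) = -189*(-198) = 37422)
(-2 - 436)*D = (-2 - 436)*37422 = -438*37422 = -16390836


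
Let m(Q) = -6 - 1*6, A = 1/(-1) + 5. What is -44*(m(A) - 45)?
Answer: 2508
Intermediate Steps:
A = 4 (A = -1 + 5 = 4)
m(Q) = -12 (m(Q) = -6 - 6 = -12)
-44*(m(A) - 45) = -44*(-12 - 45) = -44*(-57) = 2508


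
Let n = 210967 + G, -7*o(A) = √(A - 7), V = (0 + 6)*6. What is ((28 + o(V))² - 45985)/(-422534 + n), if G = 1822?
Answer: 442964/2055501 + 8*√29/209745 ≈ 0.21571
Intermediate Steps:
V = 36 (V = 6*6 = 36)
o(A) = -√(-7 + A)/7 (o(A) = -√(A - 7)/7 = -√(-7 + A)/7)
n = 212789 (n = 210967 + 1822 = 212789)
((28 + o(V))² - 45985)/(-422534 + n) = ((28 - √(-7 + 36)/7)² - 45985)/(-422534 + 212789) = ((28 - √29/7)² - 45985)/(-209745) = (-45985 + (28 - √29/7)²)*(-1/209745) = 9197/41949 - (28 - √29/7)²/209745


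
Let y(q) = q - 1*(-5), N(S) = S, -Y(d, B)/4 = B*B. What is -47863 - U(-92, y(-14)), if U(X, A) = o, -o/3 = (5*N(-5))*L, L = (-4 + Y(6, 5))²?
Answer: -859063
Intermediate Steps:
Y(d, B) = -4*B² (Y(d, B) = -4*B*B = -4*B²)
y(q) = 5 + q (y(q) = q + 5 = 5 + q)
L = 10816 (L = (-4 - 4*5²)² = (-4 - 4*25)² = (-4 - 100)² = (-104)² = 10816)
o = 811200 (o = -3*5*(-5)*10816 = -(-75)*10816 = -3*(-270400) = 811200)
U(X, A) = 811200
-47863 - U(-92, y(-14)) = -47863 - 1*811200 = -47863 - 811200 = -859063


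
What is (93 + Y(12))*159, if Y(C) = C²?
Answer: 37683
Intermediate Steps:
(93 + Y(12))*159 = (93 + 12²)*159 = (93 + 144)*159 = 237*159 = 37683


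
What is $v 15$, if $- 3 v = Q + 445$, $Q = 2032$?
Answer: $-12385$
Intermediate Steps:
$v = - \frac{2477}{3}$ ($v = - \frac{2032 + 445}{3} = \left(- \frac{1}{3}\right) 2477 = - \frac{2477}{3} \approx -825.67$)
$v 15 = \left(- \frac{2477}{3}\right) 15 = -12385$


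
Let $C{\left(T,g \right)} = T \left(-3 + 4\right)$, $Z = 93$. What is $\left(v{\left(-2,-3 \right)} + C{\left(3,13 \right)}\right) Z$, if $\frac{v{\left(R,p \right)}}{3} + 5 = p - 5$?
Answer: $-3348$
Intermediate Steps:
$v{\left(R,p \right)} = -30 + 3 p$ ($v{\left(R,p \right)} = -15 + 3 \left(p - 5\right) = -15 + 3 \left(-5 + p\right) = -15 + \left(-15 + 3 p\right) = -30 + 3 p$)
$C{\left(T,g \right)} = T$ ($C{\left(T,g \right)} = T 1 = T$)
$\left(v{\left(-2,-3 \right)} + C{\left(3,13 \right)}\right) Z = \left(\left(-30 + 3 \left(-3\right)\right) + 3\right) 93 = \left(\left(-30 - 9\right) + 3\right) 93 = \left(-39 + 3\right) 93 = \left(-36\right) 93 = -3348$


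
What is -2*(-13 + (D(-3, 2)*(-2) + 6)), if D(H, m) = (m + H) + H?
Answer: -2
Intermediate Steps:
D(H, m) = m + 2*H (D(H, m) = (H + m) + H = m + 2*H)
-2*(-13 + (D(-3, 2)*(-2) + 6)) = -2*(-13 + ((2 + 2*(-3))*(-2) + 6)) = -2*(-13 + ((2 - 6)*(-2) + 6)) = -2*(-13 + (-4*(-2) + 6)) = -2*(-13 + (8 + 6)) = -2*(-13 + 14) = -2*1 = -2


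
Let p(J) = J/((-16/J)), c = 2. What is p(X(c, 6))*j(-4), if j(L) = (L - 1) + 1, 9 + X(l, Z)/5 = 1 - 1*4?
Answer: 900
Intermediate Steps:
X(l, Z) = -60 (X(l, Z) = -45 + 5*(1 - 1*4) = -45 + 5*(1 - 4) = -45 + 5*(-3) = -45 - 15 = -60)
p(J) = -J**2/16 (p(J) = J*(-J/16) = -J**2/16)
j(L) = L (j(L) = (-1 + L) + 1 = L)
p(X(c, 6))*j(-4) = -1/16*(-60)**2*(-4) = -1/16*3600*(-4) = -225*(-4) = 900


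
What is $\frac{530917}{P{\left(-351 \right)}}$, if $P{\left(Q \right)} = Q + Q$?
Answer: $- \frac{530917}{702} \approx -756.29$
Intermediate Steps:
$P{\left(Q \right)} = 2 Q$
$\frac{530917}{P{\left(-351 \right)}} = \frac{530917}{2 \left(-351\right)} = \frac{530917}{-702} = 530917 \left(- \frac{1}{702}\right) = - \frac{530917}{702}$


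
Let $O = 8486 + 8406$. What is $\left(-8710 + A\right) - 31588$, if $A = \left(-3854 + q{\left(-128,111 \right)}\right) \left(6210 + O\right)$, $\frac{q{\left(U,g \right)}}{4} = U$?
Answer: $-100903630$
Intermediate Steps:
$q{\left(U,g \right)} = 4 U$
$O = 16892$
$A = -100863332$ ($A = \left(-3854 + 4 \left(-128\right)\right) \left(6210 + 16892\right) = \left(-3854 - 512\right) 23102 = \left(-4366\right) 23102 = -100863332$)
$\left(-8710 + A\right) - 31588 = \left(-8710 - 100863332\right) - 31588 = -100872042 - 31588 = -100903630$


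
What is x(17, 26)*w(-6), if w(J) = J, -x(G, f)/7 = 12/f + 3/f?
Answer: 315/13 ≈ 24.231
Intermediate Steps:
x(G, f) = -105/f (x(G, f) = -7*(12/f + 3/f) = -105/f)
x(17, 26)*w(-6) = -105/26*(-6) = 315/13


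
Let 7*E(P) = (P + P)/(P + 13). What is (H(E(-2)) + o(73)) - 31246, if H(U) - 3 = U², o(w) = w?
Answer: -184806914/5929 ≈ -31170.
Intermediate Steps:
E(P) = 2*P/(7*(13 + P)) (E(P) = ((P + P)/(P + 13))/7 = ((2*P)/(13 + P))/7 = (2*P/(13 + P))/7 = 2*P/(7*(13 + P)))
H(U) = 3 + U²
(H(E(-2)) + o(73)) - 31246 = ((3 + ((2/7)*(-2)/(13 - 2))²) + 73) - 31246 = ((3 + ((2/7)*(-2)/11)²) + 73) - 31246 = ((3 + ((2/7)*(-2)*(1/11))²) + 73) - 31246 = ((3 + (-4/77)²) + 73) - 31246 = ((3 + 16/5929) + 73) - 31246 = (17803/5929 + 73) - 31246 = 450620/5929 - 31246 = -184806914/5929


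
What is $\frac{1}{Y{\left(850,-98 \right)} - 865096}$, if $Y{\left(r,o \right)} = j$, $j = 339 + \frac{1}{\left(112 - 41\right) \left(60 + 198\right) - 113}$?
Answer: $- \frac{18205}{15742901184} \approx -1.1564 \cdot 10^{-6}$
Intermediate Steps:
$j = \frac{6171496}{18205}$ ($j = 339 + \frac{1}{71 \cdot 258 - 113} = 339 + \frac{1}{18318 - 113} = 339 + \frac{1}{18205} = \frac{6171496}{18205} \approx 339.0$)
$Y{\left(r,o \right)} = \frac{6171496}{18205}$
$\frac{1}{Y{\left(850,-98 \right)} - 865096} = \frac{1}{\frac{6171496}{18205} - 865096} = \frac{1}{- \frac{15742901184}{18205}} = - \frac{18205}{15742901184}$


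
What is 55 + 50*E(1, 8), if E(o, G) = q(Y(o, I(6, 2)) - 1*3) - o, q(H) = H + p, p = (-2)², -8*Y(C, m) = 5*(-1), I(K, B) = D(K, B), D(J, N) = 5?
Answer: 345/4 ≈ 86.250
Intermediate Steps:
I(K, B) = 5
Y(C, m) = 5/8 (Y(C, m) = -5*(-1)/8 = -⅛*(-5) = 5/8)
p = 4
q(H) = 4 + H (q(H) = H + 4 = 4 + H)
E(o, G) = 13/8 - o (E(o, G) = (4 + (5/8 - 1*3)) - o = (4 + (5/8 - 3)) - o = (4 - 19/8) - o = 13/8 - o)
55 + 50*E(1, 8) = 55 + 50*(13/8 - 1*1) = 55 + 50*(13/8 - 1) = 55 + 50*(5/8) = 55 + 125/4 = 345/4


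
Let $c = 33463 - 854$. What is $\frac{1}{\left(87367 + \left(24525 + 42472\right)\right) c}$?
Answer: $\frac{1}{5033655676} \approx 1.9866 \cdot 10^{-10}$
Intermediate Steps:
$c = 32609$ ($c = 33463 - 854 = 32609$)
$\frac{1}{\left(87367 + \left(24525 + 42472\right)\right) c} = \frac{1}{\left(87367 + \left(24525 + 42472\right)\right) 32609} = \frac{1}{87367 + 66997} \cdot \frac{1}{32609} = \frac{1}{154364} \cdot \frac{1}{32609} = \frac{1}{5033655676}$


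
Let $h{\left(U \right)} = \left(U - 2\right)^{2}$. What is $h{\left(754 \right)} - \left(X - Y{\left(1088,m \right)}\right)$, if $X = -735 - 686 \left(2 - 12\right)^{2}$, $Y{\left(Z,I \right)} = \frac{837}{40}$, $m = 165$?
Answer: $\frac{25394397}{40} \approx 6.3486 \cdot 10^{5}$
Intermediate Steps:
$h{\left(U \right)} = \left(-2 + U\right)^{2}$
$Y{\left(Z,I \right)} = \frac{837}{40}$ ($Y{\left(Z,I \right)} = 837 \cdot \frac{1}{40} = \frac{837}{40}$)
$X = -69335$ ($X = -735 - 686 \left(-10\right)^{2} = -735 - 68600 = -69335$)
$h{\left(754 \right)} - \left(X - Y{\left(1088,m \right)}\right) = \left(-2 + 754\right)^{2} + \left(\frac{837}{40} - -69335\right) = 752^{2} + \left(\frac{837}{40} + 69335\right) = 565504 + \frac{2774237}{40} = \frac{25394397}{40}$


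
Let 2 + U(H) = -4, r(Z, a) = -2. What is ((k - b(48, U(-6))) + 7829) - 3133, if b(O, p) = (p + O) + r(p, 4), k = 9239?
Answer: 13895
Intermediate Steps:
U(H) = -6 (U(H) = -2 - 4 = -6)
b(O, p) = -2 + O + p (b(O, p) = (p + O) - 2 = (O + p) - 2 = -2 + O + p)
((k - b(48, U(-6))) + 7829) - 3133 = ((9239 - (-2 + 48 - 6)) + 7829) - 3133 = ((9239 - 1*40) + 7829) - 3133 = ((9239 - 40) + 7829) - 3133 = (9199 + 7829) - 3133 = 17028 - 3133 = 13895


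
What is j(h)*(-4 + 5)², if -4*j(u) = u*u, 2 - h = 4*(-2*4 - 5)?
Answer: -729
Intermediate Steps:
h = 54 (h = 2 - 4*(-2*4 - 5) = 2 - 4*(-8 - 5) = 2 - 4*(-13) = 2 - 1*(-52) = 2 + 52 = 54)
j(u) = -u²/4 (j(u) = -u*u/4 = -u²/4)
j(h)*(-4 + 5)² = (-¼*54²)*(-4 + 5)² = -¼*2916*1² = -729*1 = -729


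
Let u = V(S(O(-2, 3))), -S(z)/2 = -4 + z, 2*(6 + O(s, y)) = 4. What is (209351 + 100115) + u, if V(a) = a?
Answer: 309482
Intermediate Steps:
O(s, y) = -4 (O(s, y) = -6 + (½)*4 = -6 + 2 = -4)
S(z) = 8 - 2*z (S(z) = -2*(-4 + z) = 8 - 2*z)
u = 16 (u = 8 - 2*(-4) = 8 + 8 = 16)
(209351 + 100115) + u = (209351 + 100115) + 16 = 309466 + 16 = 309482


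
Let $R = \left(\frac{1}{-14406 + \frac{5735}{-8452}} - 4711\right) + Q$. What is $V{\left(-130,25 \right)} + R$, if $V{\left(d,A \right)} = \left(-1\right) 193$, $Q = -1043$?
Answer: $- \frac{724137932361}{121765247} \approx -5947.0$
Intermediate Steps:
$V{\left(d,A \right)} = -193$
$R = - \frac{700637239690}{121765247}$ ($R = \left(\frac{1}{-14406 + \frac{5735}{-8452}} - 4711\right) - 1043 = \left(\frac{1}{-14406 + 5735 \left(- \frac{1}{8452}\right)} - 4711\right) - 1043 = \left(\frac{1}{-14406 - \frac{5735}{8452}} - 4711\right) - 1043 = \left(\frac{1}{- \frac{121765247}{8452}} - 4711\right) - 1043 = \left(- \frac{8452}{121765247} - 4711\right) - 1043 = - \frac{573636087069}{121765247} - 1043 = - \frac{700637239690}{121765247} \approx -5754.0$)
$V{\left(-130,25 \right)} + R = -193 - \frac{700637239690}{121765247} = - \frac{724137932361}{121765247}$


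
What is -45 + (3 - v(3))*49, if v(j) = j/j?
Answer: 53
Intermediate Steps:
v(j) = 1
-45 + (3 - v(3))*49 = -45 + (3 - 1*1)*49 = -45 + (3 - 1)*49 = -45 + 2*49 = -45 + 98 = 53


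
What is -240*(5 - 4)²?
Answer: -240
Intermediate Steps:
-240*(5 - 4)² = -240*1² = -240*1 = -240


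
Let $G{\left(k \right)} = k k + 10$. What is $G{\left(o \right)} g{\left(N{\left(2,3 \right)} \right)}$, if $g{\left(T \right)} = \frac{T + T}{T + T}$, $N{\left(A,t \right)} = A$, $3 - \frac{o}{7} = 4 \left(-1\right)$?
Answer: $2411$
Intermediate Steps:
$o = 49$ ($o = 21 - 7 \cdot 4 \left(-1\right) = 21 - -28 = 21 + 28 = 49$)
$g{\left(T \right)} = 1$ ($g{\left(T \right)} = \frac{2 T}{2 T} = 2 T \frac{1}{2 T} = 1$)
$G{\left(k \right)} = 10 + k^{2}$ ($G{\left(k \right)} = k^{2} + 10 = 10 + k^{2}$)
$G{\left(o \right)} g{\left(N{\left(2,3 \right)} \right)} = \left(10 + 49^{2}\right) 1 = \left(10 + 2401\right) 1 = 2411 \cdot 1 = 2411$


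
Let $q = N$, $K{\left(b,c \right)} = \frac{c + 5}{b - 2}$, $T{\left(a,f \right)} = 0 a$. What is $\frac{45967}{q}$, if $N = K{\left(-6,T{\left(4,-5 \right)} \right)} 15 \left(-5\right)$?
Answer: $\frac{367736}{375} \approx 980.63$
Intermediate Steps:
$T{\left(a,f \right)} = 0$
$K{\left(b,c \right)} = \frac{5 + c}{-2 + b}$
$N = \frac{375}{8}$ ($N = \frac{5 + 0}{-2 - 6} \cdot 15 \left(-5\right) = \frac{1}{-8} \cdot 5 \cdot 15 \left(-5\right) = \left(- \frac{1}{8}\right) 5 \cdot 15 \left(-5\right) = \left(- \frac{5}{8}\right) 15 \left(-5\right) = \left(- \frac{75}{8}\right) \left(-5\right) = \frac{375}{8} \approx 46.875$)
$q = \frac{375}{8} \approx 46.875$
$\frac{45967}{q} = \frac{45967}{\frac{375}{8}} = 45967 \cdot \frac{8}{375} = \frac{367736}{375}$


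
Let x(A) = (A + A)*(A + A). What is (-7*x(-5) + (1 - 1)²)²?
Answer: 490000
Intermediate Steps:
x(A) = 4*A² (x(A) = (2*A)*(2*A) = 4*A²)
(-7*x(-5) + (1 - 1)²)² = (-28*(-5)² + (1 - 1)²)² = (-28*25 + 0²)² = (-7*100 + 0)² = (-700 + 0)² = (-700)² = 490000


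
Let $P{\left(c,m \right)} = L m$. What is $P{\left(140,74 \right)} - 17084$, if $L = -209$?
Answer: $-32550$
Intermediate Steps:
$P{\left(c,m \right)} = - 209 m$
$P{\left(140,74 \right)} - 17084 = \left(-209\right) 74 - 17084 = -15466 - 17084 = -32550$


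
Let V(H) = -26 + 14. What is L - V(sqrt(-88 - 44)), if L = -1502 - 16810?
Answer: -18300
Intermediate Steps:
V(H) = -12
L = -18312
L - V(sqrt(-88 - 44)) = -18312 - 1*(-12) = -18312 + 12 = -18300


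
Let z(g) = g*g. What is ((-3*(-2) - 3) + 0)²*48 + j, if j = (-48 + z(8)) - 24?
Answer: 424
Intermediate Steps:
z(g) = g²
j = -8 (j = (-48 + 8²) - 24 = (-48 + 64) - 24 = 16 - 24 = -8)
((-3*(-2) - 3) + 0)²*48 + j = ((-3*(-2) - 3) + 0)²*48 - 8 = ((6 - 3) + 0)²*48 - 8 = (3 + 0)²*48 - 8 = 3²*48 - 8 = 9*48 - 8 = 432 - 8 = 424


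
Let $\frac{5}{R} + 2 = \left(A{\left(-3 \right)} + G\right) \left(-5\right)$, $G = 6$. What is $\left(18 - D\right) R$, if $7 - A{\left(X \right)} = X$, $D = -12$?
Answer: $- \frac{75}{41} \approx -1.8293$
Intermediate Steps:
$A{\left(X \right)} = 7 - X$
$R = - \frac{5}{82}$ ($R = \frac{5}{-2 + \left(\left(7 - -3\right) + 6\right) \left(-5\right)} = \frac{5}{-2 + \left(\left(7 + 3\right) + 6\right) \left(-5\right)} = \frac{5}{-2 + \left(10 + 6\right) \left(-5\right)} = \frac{5}{-2 + 16 \left(-5\right)} = \frac{5}{-2 - 80} = \frac{5}{-82} = 5 \left(- \frac{1}{82}\right) = - \frac{5}{82} \approx -0.060976$)
$\left(18 - D\right) R = \left(18 - -12\right) \left(- \frac{5}{82}\right) = \left(18 + 12\right) \left(- \frac{5}{82}\right) = 30 \left(- \frac{5}{82}\right) = - \frac{75}{41}$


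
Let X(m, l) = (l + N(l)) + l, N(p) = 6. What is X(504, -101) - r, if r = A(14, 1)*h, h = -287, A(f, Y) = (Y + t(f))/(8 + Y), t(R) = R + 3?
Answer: 378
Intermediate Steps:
t(R) = 3 + R
A(f, Y) = (3 + Y + f)/(8 + Y) (A(f, Y) = (Y + (3 + f))/(8 + Y) = (3 + Y + f)/(8 + Y))
X(m, l) = 6 + 2*l (X(m, l) = (l + 6) + l = (6 + l) + l = 6 + 2*l)
r = -574 (r = ((3 + 1 + 14)/(8 + 1))*(-287) = (18/9)*(-287) = ((1/9)*18)*(-287) = 2*(-287) = -574)
X(504, -101) - r = (6 + 2*(-101)) - 1*(-574) = (6 - 202) + 574 = -196 + 574 = 378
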